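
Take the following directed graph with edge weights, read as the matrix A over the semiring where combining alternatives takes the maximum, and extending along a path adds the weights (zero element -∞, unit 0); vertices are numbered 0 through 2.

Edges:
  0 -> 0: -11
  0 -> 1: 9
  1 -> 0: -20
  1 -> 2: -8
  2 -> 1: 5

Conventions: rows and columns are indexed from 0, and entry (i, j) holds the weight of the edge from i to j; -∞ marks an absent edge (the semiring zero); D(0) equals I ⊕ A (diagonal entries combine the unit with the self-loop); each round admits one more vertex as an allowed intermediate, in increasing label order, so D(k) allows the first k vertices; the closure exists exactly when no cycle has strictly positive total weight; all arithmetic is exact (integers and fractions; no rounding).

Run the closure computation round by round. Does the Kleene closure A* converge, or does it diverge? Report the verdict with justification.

D(0):
  [0, 9, -∞]
  [-20, 0, -8]
  [-∞, 5, 0]
D(1):
  [0, 9, -∞]
  [-20, 0, -8]
  [-∞, 5, 0]
D(2):
  [0, 9, 1]
  [-20, 0, -8]
  [-15, 5, 0]
D(3):
  [0, 9, 1]
  [-20, 0, -8]
  [-15, 5, 0]
Key observation: every diagonal entry stays at the unit through all rounds, so no improving cycle exists.
Answer: CONVERGES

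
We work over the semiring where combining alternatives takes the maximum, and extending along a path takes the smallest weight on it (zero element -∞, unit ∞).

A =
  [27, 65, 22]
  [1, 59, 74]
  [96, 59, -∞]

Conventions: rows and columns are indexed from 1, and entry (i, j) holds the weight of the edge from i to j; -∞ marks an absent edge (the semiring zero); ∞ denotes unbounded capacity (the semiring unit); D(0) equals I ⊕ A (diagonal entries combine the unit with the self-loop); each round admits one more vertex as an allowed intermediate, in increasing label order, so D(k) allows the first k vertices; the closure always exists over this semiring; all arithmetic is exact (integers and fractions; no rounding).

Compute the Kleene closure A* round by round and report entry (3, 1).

D(0):
  [∞, 65, 22]
  [1, ∞, 74]
  [96, 59, ∞]
D(1):
  [∞, 65, 22]
  [1, ∞, 74]
  [96, 65, ∞]
D(2):
  [∞, 65, 65]
  [1, ∞, 74]
  [96, 65, ∞]
D(3):
  [∞, 65, 65]
  [74, ∞, 74]
  [96, 65, ∞]
Answer: A*[3][1] = 96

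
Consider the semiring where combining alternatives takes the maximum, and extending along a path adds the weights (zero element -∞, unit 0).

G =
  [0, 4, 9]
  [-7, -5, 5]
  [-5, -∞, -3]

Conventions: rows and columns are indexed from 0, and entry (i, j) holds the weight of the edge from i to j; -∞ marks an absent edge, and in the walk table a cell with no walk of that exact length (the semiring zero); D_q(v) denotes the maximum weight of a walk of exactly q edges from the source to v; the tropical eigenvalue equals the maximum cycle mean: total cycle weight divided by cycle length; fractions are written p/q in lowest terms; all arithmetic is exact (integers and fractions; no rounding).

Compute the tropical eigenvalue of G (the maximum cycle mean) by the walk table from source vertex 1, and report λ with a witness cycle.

q=0: [-∞, 0, -∞]
q=1: [-7, -5, 5]
q=2: [0, -3, 2]
q=3: [0, 4, 9]
Optimal cycle mean attained by: cycle 0->2->0, total 9 + (-5), length 2.
Answer: λ = 2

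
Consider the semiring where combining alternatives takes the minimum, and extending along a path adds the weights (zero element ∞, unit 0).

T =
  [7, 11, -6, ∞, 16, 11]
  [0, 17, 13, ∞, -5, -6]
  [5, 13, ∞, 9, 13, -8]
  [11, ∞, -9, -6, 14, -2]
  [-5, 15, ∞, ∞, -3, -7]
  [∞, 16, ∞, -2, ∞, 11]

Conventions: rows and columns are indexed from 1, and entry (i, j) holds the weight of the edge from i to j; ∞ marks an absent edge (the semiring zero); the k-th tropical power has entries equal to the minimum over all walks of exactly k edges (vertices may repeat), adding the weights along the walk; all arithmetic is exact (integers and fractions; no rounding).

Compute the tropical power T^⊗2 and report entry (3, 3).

T^⊗2:
  [-1, 7, 1, 3, 6, -14]
  [-10, 10, -6, -8, -8, -12]
  [8, 8, -1, -10, 8, 3]
  [-4, 4, -15, -12, 4, -17]
  [-8, 6, -11, -9, -6, -10]
  [9, 27, -11, -8, 11, -4]
Key observation: the optimum is the walk 3->1->3, with weight 5 + (-6) = -1.
Optimal value attained by: walk 3->1->3.
Answer: (T^⊗2)[3][3] = -1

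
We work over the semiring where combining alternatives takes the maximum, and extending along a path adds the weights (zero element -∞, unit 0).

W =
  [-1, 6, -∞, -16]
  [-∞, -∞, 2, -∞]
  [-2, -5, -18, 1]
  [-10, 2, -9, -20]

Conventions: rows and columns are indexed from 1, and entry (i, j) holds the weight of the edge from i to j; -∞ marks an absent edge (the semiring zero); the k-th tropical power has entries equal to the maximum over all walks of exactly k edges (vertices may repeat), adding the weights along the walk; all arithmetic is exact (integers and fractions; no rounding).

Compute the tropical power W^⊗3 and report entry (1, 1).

W^⊗2:
  [-2, 5, 8, -17]
  [0, -3, -16, 3]
  [-3, 4, -3, -17]
  [-11, -4, 4, -8]
W^⊗3:
  [6, 4, 7, 9]
  [-1, 6, -1, -15]
  [-4, 3, 6, -2]
  [2, -1, -2, 5]
Key observation: the optimum is the walk 1->2->3->1, with weight 6 + 2 + (-2) = 6.
Optimal value attained by: walk 1->2->3->1.
Answer: (W^⊗3)[1][1] = 6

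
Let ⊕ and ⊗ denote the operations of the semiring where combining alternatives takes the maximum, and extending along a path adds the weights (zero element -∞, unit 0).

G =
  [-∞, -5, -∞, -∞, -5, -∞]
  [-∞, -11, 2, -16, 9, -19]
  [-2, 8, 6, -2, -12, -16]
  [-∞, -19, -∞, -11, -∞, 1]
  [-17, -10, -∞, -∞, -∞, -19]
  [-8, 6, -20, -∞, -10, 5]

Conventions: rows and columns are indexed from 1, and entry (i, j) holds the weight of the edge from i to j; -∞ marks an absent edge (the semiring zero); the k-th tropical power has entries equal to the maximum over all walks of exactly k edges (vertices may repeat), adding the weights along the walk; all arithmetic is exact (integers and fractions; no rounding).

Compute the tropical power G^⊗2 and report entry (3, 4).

G^⊗2:
  [-22, -15, -3, -21, 4, -24]
  [0, 10, 8, 0, -2, -10]
  [4, 14, 12, 4, 17, -1]
  [-7, 7, -17, -22, -9, 6]
  [-27, -13, -8, -26, -1, -14]
  [-3, 11, 8, -10, 15, 10]
Key observation: the optimum is the walk 3->3->4, with weight 6 + (-2) = 4.
Optimal value attained by: walk 3->3->4.
Answer: (G^⊗2)[3][4] = 4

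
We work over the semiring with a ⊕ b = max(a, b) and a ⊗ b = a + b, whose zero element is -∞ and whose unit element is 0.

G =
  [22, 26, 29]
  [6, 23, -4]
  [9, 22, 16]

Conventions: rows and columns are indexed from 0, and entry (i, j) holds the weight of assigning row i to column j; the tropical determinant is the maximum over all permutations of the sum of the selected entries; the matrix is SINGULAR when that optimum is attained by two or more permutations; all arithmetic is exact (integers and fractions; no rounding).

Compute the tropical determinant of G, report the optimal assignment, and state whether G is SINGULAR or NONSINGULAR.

σ = (0, 1, 2): 22 + 23 + 16 = 61
σ = (0, 2, 1): 22 + (-4) + 22 = 40
σ = (1, 0, 2): 26 + 6 + 16 = 48
σ = (1, 2, 0): 26 + (-4) + 9 = 31
σ = (2, 0, 1): 29 + 6 + 22 = 57
σ = (2, 1, 0): 29 + 23 + 9 = 61
Optimal value attained by: σ = (0, 1, 2).
Answer: det⊕(G) = 61; verdict: SINGULAR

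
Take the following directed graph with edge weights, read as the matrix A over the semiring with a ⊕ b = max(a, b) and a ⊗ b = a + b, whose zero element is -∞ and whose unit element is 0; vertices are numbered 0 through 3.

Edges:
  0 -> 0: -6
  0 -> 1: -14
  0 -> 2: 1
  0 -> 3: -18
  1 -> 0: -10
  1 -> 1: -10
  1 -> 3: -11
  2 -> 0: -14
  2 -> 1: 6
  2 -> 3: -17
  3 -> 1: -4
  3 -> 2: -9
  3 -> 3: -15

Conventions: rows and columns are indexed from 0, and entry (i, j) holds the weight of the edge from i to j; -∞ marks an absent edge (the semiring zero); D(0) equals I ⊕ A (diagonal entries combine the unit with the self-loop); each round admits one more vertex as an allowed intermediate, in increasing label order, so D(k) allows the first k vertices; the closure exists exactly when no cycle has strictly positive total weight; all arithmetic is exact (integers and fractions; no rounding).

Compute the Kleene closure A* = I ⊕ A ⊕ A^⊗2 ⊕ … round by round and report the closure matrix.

D(0):
  [0, -14, 1, -18]
  [-10, 0, -∞, -11]
  [-14, 6, 0, -17]
  [-∞, -4, -9, 0]
D(1):
  [0, -14, 1, -18]
  [-10, 0, -9, -11]
  [-14, 6, 0, -17]
  [-∞, -4, -9, 0]
D(2):
  [0, -14, 1, -18]
  [-10, 0, -9, -11]
  [-4, 6, 0, -5]
  [-14, -4, -9, 0]
D(3):
  [0, 7, 1, -4]
  [-10, 0, -9, -11]
  [-4, 6, 0, -5]
  [-13, -3, -9, 0]
D(4):
  [0, 7, 1, -4]
  [-10, 0, -9, -11]
  [-4, 6, 0, -5]
  [-13, -3, -9, 0]
Answer: A* = [[0, 7, 1, -4], [-10, 0, -9, -11], [-4, 6, 0, -5], [-13, -3, -9, 0]]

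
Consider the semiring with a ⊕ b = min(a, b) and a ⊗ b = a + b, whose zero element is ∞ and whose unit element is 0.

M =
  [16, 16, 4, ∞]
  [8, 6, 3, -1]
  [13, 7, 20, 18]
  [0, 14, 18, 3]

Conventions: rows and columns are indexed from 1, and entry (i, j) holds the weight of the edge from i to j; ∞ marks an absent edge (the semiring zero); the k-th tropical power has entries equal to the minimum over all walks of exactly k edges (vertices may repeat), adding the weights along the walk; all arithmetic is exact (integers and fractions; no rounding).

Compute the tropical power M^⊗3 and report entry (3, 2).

M^⊗2:
  [17, 11, 19, 15]
  [-1, 10, 9, 2]
  [15, 13, 10, 6]
  [3, 16, 4, 6]
M^⊗3:
  [15, 17, 14, 10]
  [2, 15, 3, 5]
  [6, 17, 16, 9]
  [6, 11, 7, 9]
Key observation: the optimum is the walk 3->2->3->2, with weight 7 + 3 + 7 = 17.
Optimal value attained by: walk 3->2->3->2.
Answer: (M^⊗3)[3][2] = 17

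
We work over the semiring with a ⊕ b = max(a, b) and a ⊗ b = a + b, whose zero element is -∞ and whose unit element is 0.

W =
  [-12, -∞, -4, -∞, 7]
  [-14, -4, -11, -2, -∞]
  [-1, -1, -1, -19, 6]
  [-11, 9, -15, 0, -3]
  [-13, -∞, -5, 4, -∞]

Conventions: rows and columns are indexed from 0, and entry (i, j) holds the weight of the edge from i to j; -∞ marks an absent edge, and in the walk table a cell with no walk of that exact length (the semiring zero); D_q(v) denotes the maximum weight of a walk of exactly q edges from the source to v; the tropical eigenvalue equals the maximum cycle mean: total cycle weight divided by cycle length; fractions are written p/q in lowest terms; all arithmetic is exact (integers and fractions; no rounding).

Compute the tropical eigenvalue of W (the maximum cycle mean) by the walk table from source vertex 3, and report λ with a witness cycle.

q=0: [-∞, -∞, -∞, 0, -∞]
q=1: [-11, 9, -15, 0, -3]
q=2: [-5, 9, -2, 7, -3]
q=3: [-3, 16, -2, 7, 4]
q=4: [2, 16, 5, 14, 4]
q=5: [4, 23, 5, 14, 11]
Optimal cycle mean attained by: cycle 1->3->1, total (-2) + 9, length 2.
Answer: λ = 7/2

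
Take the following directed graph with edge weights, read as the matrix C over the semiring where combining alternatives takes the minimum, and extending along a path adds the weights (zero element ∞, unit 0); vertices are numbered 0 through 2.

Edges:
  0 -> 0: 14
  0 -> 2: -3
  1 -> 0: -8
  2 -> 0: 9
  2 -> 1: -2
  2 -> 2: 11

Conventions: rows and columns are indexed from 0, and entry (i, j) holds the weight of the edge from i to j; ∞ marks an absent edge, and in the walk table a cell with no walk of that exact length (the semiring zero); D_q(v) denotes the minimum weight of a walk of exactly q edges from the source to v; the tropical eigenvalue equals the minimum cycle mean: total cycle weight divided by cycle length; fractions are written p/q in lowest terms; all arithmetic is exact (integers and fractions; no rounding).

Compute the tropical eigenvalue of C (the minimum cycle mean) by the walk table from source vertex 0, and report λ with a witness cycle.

q=0: [0, ∞, ∞]
q=1: [14, ∞, -3]
q=2: [6, -5, 8]
q=3: [-13, 6, 3]
Optimal cycle mean attained by: cycle 0->2->1->0, total (-3) + (-2) + (-8), length 3.
Answer: λ = -13/3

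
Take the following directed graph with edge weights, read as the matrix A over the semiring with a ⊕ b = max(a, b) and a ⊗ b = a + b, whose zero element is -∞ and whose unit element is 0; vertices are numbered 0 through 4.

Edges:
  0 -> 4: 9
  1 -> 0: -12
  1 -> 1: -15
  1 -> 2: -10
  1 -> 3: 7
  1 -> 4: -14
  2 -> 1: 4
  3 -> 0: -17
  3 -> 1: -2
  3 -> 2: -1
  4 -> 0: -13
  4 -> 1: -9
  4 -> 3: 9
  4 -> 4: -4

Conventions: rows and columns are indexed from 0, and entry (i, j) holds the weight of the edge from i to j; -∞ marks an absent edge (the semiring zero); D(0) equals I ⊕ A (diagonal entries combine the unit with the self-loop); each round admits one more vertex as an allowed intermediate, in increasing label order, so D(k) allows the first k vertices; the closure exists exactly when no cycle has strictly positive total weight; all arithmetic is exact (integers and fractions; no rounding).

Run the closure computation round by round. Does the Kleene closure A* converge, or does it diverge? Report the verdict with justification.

D(0):
  [0, -∞, -∞, -∞, 9]
  [-12, 0, -10, 7, -14]
  [-∞, 4, 0, -∞, -∞]
  [-17, -2, -1, 0, -∞]
  [-13, -9, -∞, 9, 0]
D(1):
  [0, -∞, -∞, -∞, 9]
  [-12, 0, -10, 7, -3]
  [-∞, 4, 0, -∞, -∞]
  [-17, -2, -1, 0, -8]
  [-13, -9, -∞, 9, 0]
Detection: at round 2, diagonal entry (3, 3) turns strictly positive.
Key observation: the cycle 3->1->3 has total weight (-2) + 7, which is strictly positive.
Answer: DIVERGES — positive cycle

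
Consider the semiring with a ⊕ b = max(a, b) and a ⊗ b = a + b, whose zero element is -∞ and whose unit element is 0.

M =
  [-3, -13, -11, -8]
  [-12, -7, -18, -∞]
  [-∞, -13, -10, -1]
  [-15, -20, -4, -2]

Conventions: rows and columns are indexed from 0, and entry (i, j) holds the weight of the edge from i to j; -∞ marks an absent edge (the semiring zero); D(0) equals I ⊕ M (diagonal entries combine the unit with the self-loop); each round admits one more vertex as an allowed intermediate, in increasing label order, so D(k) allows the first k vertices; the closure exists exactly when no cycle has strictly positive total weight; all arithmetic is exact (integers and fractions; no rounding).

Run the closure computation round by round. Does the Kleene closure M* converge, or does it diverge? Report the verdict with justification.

D(0):
  [0, -13, -11, -8]
  [-12, 0, -18, -∞]
  [-∞, -13, 0, -1]
  [-15, -20, -4, 0]
D(1):
  [0, -13, -11, -8]
  [-12, 0, -18, -20]
  [-∞, -13, 0, -1]
  [-15, -20, -4, 0]
D(2):
  [0, -13, -11, -8]
  [-12, 0, -18, -20]
  [-25, -13, 0, -1]
  [-15, -20, -4, 0]
D(3):
  [0, -13, -11, -8]
  [-12, 0, -18, -19]
  [-25, -13, 0, -1]
  [-15, -17, -4, 0]
D(4):
  [0, -13, -11, -8]
  [-12, 0, -18, -19]
  [-16, -13, 0, -1]
  [-15, -17, -4, 0]
Key observation: every diagonal entry stays at the unit through all rounds, so no improving cycle exists.
Answer: CONVERGES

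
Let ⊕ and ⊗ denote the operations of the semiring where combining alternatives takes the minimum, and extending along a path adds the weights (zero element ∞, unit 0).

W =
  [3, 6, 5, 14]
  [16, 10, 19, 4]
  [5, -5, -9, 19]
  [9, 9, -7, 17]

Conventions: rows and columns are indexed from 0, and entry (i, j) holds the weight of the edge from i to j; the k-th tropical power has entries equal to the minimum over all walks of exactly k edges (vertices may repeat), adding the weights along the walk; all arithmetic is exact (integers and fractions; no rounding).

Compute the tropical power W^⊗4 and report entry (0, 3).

W^⊗2:
  [6, 0, -4, 10]
  [13, 13, -3, 14]
  [-4, -14, -18, -1]
  [-2, -12, -16, 12]
W^⊗3:
  [1, -9, -13, 4]
  [2, -8, -12, 16]
  [-13, -23, -27, -10]
  [-11, -21, -25, -8]
W^⊗4:
  [-8, -18, -22, -5]
  [-7, -17, -21, -4]
  [-22, -32, -36, -19]
  [-20, -30, -34, -17]
Key observation: the optimum is the walk 0->2->2->1->3, with weight 5 + (-9) + (-5) + 4 = -5.
Optimal value attained by: walk 0->2->2->1->3.
Answer: (W^⊗4)[0][3] = -5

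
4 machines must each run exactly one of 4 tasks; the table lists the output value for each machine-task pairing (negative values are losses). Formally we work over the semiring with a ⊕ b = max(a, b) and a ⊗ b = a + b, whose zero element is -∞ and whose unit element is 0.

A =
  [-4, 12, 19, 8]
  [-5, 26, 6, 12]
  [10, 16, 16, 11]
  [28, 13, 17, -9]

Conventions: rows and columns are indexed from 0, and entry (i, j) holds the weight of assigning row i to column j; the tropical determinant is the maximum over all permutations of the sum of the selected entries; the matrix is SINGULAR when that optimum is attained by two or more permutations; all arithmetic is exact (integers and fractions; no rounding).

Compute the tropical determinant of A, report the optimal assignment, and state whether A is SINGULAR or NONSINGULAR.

σ = (0, 1, 2, 3): (-4) + 26 + 16 + (-9) = 29
σ = (0, 1, 3, 2): (-4) + 26 + 11 + 17 = 50
σ = (0, 2, 1, 3): (-4) + 6 + 16 + (-9) = 9
σ = (0, 2, 3, 1): (-4) + 6 + 11 + 13 = 26
σ = (0, 3, 1, 2): (-4) + 12 + 16 + 17 = 41
σ = (0, 3, 2, 1): (-4) + 12 + 16 + 13 = 37
σ = (1, 0, 2, 3): 12 + (-5) + 16 + (-9) = 14
σ = (1, 0, 3, 2): 12 + (-5) + 11 + 17 = 35
σ = (1, 2, 0, 3): 12 + 6 + 10 + (-9) = 19
σ = (1, 2, 3, 0): 12 + 6 + 11 + 28 = 57
σ = (1, 3, 0, 2): 12 + 12 + 10 + 17 = 51
σ = (1, 3, 2, 0): 12 + 12 + 16 + 28 = 68
σ = (2, 0, 1, 3): 19 + (-5) + 16 + (-9) = 21
σ = (2, 0, 3, 1): 19 + (-5) + 11 + 13 = 38
σ = (2, 1, 0, 3): 19 + 26 + 10 + (-9) = 46
σ = (2, 1, 3, 0): 19 + 26 + 11 + 28 = 84
σ = (2, 3, 0, 1): 19 + 12 + 10 + 13 = 54
σ = (2, 3, 1, 0): 19 + 12 + 16 + 28 = 75
σ = (3, 0, 1, 2): 8 + (-5) + 16 + 17 = 36
σ = (3, 0, 2, 1): 8 + (-5) + 16 + 13 = 32
σ = (3, 1, 0, 2): 8 + 26 + 10 + 17 = 61
σ = (3, 1, 2, 0): 8 + 26 + 16 + 28 = 78
σ = (3, 2, 0, 1): 8 + 6 + 10 + 13 = 37
σ = (3, 2, 1, 0): 8 + 6 + 16 + 28 = 58
Optimal value attained by: σ = (2, 1, 3, 0).
Answer: det⊕(A) = 84; verdict: NONSINGULAR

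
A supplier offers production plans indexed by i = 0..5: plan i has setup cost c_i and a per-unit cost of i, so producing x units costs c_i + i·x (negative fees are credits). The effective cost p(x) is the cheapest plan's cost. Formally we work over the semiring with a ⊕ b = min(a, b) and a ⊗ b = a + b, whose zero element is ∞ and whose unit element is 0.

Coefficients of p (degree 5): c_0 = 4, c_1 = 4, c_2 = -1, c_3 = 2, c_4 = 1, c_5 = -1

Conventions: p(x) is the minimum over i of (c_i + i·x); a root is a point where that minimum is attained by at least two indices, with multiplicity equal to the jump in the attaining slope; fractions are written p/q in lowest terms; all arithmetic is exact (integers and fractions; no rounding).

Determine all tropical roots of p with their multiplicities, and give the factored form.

hull edge (i=0, c=4) to (i=2, c=-1): slope -5/2, span 2
hull edge (i=2, c=-1) to (i=5, c=-1): slope 0, span 3
Factored form: p(x) = -1 ⊗ (x ⊕ 0) ⊗ (x ⊕ 0) ⊗ (x ⊕ 0) ⊗ (x ⊕ 5/2) ⊗ (x ⊕ 5/2)
Answer: roots = 0 (mult 3), 5/2 (mult 2)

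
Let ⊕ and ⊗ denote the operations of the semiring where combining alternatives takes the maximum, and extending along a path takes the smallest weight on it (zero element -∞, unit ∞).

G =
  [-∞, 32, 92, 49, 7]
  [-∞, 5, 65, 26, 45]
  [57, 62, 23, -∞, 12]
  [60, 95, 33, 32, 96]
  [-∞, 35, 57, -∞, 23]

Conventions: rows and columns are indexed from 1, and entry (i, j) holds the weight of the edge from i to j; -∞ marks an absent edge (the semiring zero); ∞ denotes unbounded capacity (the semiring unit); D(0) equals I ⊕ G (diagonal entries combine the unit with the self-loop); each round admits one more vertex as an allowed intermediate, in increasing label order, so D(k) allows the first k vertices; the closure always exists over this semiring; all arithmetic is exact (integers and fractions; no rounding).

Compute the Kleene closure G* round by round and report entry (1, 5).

D(0):
  [∞, 32, 92, 49, 7]
  [-∞, ∞, 65, 26, 45]
  [57, 62, ∞, -∞, 12]
  [60, 95, 33, ∞, 96]
  [-∞, 35, 57, -∞, ∞]
D(1):
  [∞, 32, 92, 49, 7]
  [-∞, ∞, 65, 26, 45]
  [57, 62, ∞, 49, 12]
  [60, 95, 60, ∞, 96]
  [-∞, 35, 57, -∞, ∞]
D(2):
  [∞, 32, 92, 49, 32]
  [-∞, ∞, 65, 26, 45]
  [57, 62, ∞, 49, 45]
  [60, 95, 65, ∞, 96]
  [-∞, 35, 57, 26, ∞]
D(3):
  [∞, 62, 92, 49, 45]
  [57, ∞, 65, 49, 45]
  [57, 62, ∞, 49, 45]
  [60, 95, 65, ∞, 96]
  [57, 57, 57, 49, ∞]
D(4):
  [∞, 62, 92, 49, 49]
  [57, ∞, 65, 49, 49]
  [57, 62, ∞, 49, 49]
  [60, 95, 65, ∞, 96]
  [57, 57, 57, 49, ∞]
D(5):
  [∞, 62, 92, 49, 49]
  [57, ∞, 65, 49, 49]
  [57, 62, ∞, 49, 49]
  [60, 95, 65, ∞, 96]
  [57, 57, 57, 49, ∞]
Answer: G*[1][5] = 49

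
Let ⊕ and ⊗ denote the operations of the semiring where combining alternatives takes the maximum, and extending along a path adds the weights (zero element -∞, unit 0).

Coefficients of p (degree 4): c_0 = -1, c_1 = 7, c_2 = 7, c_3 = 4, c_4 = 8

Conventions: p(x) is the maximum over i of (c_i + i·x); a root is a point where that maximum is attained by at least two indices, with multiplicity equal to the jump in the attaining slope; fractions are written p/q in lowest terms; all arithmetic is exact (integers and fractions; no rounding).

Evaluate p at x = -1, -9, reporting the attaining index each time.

p(-1) = max(-1+0·(-1)=-1, 7+1·(-1)=6, 7+2·(-1)=5, 4+3·(-1)=1, 8+4·(-1)=4) = 6 (attained by i=1)
p(-9) = max(-1+0·(-9)=-1, 7+1·(-9)=-2, 7+2·(-9)=-11, 4+3·(-9)=-23, 8+4·(-9)=-28) = -1 (attained by i=0)
Answer: p(-1) = 6; p(-9) = -1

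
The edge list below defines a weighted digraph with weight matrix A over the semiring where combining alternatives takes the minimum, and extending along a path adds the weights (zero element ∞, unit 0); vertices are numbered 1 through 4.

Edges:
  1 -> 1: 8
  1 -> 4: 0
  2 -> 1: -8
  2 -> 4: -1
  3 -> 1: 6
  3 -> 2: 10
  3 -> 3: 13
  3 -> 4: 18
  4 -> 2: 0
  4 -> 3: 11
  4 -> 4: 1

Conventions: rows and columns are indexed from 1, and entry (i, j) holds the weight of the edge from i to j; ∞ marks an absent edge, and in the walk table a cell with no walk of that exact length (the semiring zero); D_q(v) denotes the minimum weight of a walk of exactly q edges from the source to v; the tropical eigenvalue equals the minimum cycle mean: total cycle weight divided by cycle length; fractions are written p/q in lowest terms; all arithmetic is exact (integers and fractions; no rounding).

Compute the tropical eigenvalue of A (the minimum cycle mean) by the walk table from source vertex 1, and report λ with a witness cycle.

q=0: [0, ∞, ∞, ∞]
q=1: [8, ∞, ∞, 0]
q=2: [16, 0, 11, 1]
q=3: [-8, 1, 12, -1]
q=4: [-7, -1, 10, -8]
Optimal cycle mean attained by: cycle 1->4->2->1, total 0 + 0 + (-8), length 3.
Answer: λ = -8/3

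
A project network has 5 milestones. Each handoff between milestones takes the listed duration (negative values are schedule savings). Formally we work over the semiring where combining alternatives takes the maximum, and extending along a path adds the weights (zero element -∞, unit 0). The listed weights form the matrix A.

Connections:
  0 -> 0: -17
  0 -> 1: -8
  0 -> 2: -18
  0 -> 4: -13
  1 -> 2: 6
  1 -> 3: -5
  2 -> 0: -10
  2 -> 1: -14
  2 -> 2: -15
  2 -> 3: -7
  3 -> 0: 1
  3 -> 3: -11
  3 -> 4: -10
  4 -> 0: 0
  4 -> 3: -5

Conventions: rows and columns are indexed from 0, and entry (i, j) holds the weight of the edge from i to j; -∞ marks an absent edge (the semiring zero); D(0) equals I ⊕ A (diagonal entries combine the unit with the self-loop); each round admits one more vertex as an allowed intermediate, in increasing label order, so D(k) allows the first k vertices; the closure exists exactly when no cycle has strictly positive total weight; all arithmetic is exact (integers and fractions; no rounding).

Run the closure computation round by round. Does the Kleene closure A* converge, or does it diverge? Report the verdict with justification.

D(0):
  [0, -8, -18, -∞, -13]
  [-∞, 0, 6, -5, -∞]
  [-10, -14, 0, -7, -∞]
  [1, -∞, -∞, 0, -10]
  [0, -∞, -∞, -5, 0]
D(1):
  [0, -8, -18, -∞, -13]
  [-∞, 0, 6, -5, -∞]
  [-10, -14, 0, -7, -23]
  [1, -7, -17, 0, -10]
  [0, -8, -18, -5, 0]
D(2):
  [0, -8, -2, -13, -13]
  [-∞, 0, 6, -5, -∞]
  [-10, -14, 0, -7, -23]
  [1, -7, -1, 0, -10]
  [0, -8, -2, -5, 0]
D(3):
  [0, -8, -2, -9, -13]
  [-4, 0, 6, -1, -17]
  [-10, -14, 0, -7, -23]
  [1, -7, -1, 0, -10]
  [0, -8, -2, -5, 0]
D(4):
  [0, -8, -2, -9, -13]
  [0, 0, 6, -1, -11]
  [-6, -14, 0, -7, -17]
  [1, -7, -1, 0, -10]
  [0, -8, -2, -5, 0]
D(5):
  [0, -8, -2, -9, -13]
  [0, 0, 6, -1, -11]
  [-6, -14, 0, -7, -17]
  [1, -7, -1, 0, -10]
  [0, -8, -2, -5, 0]
Key observation: every diagonal entry stays at the unit through all rounds, so no improving cycle exists.
Answer: CONVERGES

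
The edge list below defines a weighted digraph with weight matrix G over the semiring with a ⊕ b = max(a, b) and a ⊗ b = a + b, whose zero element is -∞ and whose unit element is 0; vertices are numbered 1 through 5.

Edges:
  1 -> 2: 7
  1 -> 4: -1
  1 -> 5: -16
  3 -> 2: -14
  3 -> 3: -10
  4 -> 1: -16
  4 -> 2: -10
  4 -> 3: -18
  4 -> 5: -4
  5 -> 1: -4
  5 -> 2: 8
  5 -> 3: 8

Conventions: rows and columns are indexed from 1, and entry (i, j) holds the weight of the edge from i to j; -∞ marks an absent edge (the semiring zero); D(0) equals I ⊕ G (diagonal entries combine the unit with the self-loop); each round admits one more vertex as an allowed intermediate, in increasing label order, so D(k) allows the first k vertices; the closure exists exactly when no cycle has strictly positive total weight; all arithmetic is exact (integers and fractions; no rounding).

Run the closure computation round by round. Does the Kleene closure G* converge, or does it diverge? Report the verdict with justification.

D(0):
  [0, 7, -∞, -1, -16]
  [-∞, 0, -∞, -∞, -∞]
  [-∞, -14, 0, -∞, -∞]
  [-16, -10, -18, 0, -4]
  [-4, 8, 8, -∞, 0]
D(1):
  [0, 7, -∞, -1, -16]
  [-∞, 0, -∞, -∞, -∞]
  [-∞, -14, 0, -∞, -∞]
  [-16, -9, -18, 0, -4]
  [-4, 8, 8, -5, 0]
D(2):
  [0, 7, -∞, -1, -16]
  [-∞, 0, -∞, -∞, -∞]
  [-∞, -14, 0, -∞, -∞]
  [-16, -9, -18, 0, -4]
  [-4, 8, 8, -5, 0]
D(3):
  [0, 7, -∞, -1, -16]
  [-∞, 0, -∞, -∞, -∞]
  [-∞, -14, 0, -∞, -∞]
  [-16, -9, -18, 0, -4]
  [-4, 8, 8, -5, 0]
D(4):
  [0, 7, -19, -1, -5]
  [-∞, 0, -∞, -∞, -∞]
  [-∞, -14, 0, -∞, -∞]
  [-16, -9, -18, 0, -4]
  [-4, 8, 8, -5, 0]
D(5):
  [0, 7, 3, -1, -5]
  [-∞, 0, -∞, -∞, -∞]
  [-∞, -14, 0, -∞, -∞]
  [-8, 4, 4, 0, -4]
  [-4, 8, 8, -5, 0]
Key observation: every diagonal entry stays at the unit through all rounds, so no improving cycle exists.
Answer: CONVERGES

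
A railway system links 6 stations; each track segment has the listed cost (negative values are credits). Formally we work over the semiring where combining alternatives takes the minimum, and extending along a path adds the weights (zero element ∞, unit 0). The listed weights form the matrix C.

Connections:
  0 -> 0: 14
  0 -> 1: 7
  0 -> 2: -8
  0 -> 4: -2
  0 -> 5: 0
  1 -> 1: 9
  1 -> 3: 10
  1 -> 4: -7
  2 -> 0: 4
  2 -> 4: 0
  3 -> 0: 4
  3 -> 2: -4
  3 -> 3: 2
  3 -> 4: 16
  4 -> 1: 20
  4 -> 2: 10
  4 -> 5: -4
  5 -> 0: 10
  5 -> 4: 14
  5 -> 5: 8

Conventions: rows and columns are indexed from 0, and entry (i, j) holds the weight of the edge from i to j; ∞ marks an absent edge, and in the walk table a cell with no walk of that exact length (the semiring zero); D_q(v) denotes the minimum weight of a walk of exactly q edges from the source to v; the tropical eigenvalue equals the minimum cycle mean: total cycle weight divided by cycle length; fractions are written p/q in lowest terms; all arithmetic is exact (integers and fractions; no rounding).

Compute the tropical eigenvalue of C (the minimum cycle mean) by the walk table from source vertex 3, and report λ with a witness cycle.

q=0: [∞, ∞, ∞, 0, ∞, ∞]
q=1: [4, ∞, -4, 2, 16, ∞]
q=2: [0, 11, -4, 4, -4, 4]
q=3: [0, 7, -8, 6, -4, -8]
q=4: [-4, 7, -8, 8, -8, -8]
q=5: [-4, 3, -12, 10, -8, -12]
q=6: [-8, 3, -12, 12, -12, -12]
Optimal cycle mean attained by: cycle 0->2->0, total (-8) + 4, length 2.
Answer: λ = -2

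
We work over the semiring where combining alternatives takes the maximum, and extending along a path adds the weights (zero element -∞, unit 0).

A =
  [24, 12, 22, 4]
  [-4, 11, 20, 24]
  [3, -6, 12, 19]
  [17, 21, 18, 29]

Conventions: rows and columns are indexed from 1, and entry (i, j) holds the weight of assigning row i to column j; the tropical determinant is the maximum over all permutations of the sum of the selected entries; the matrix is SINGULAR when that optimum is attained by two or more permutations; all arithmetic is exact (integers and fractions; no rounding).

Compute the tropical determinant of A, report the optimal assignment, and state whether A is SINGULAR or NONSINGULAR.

σ = (1, 2, 3, 4): 24 + 11 + 12 + 29 = 76
σ = (1, 2, 4, 3): 24 + 11 + 19 + 18 = 72
σ = (1, 3, 2, 4): 24 + 20 + (-6) + 29 = 67
σ = (1, 3, 4, 2): 24 + 20 + 19 + 21 = 84
σ = (1, 4, 2, 3): 24 + 24 + (-6) + 18 = 60
σ = (1, 4, 3, 2): 24 + 24 + 12 + 21 = 81
σ = (2, 1, 3, 4): 12 + (-4) + 12 + 29 = 49
σ = (2, 1, 4, 3): 12 + (-4) + 19 + 18 = 45
σ = (2, 3, 1, 4): 12 + 20 + 3 + 29 = 64
σ = (2, 3, 4, 1): 12 + 20 + 19 + 17 = 68
σ = (2, 4, 1, 3): 12 + 24 + 3 + 18 = 57
σ = (2, 4, 3, 1): 12 + 24 + 12 + 17 = 65
σ = (3, 1, 2, 4): 22 + (-4) + (-6) + 29 = 41
σ = (3, 1, 4, 2): 22 + (-4) + 19 + 21 = 58
σ = (3, 2, 1, 4): 22 + 11 + 3 + 29 = 65
σ = (3, 2, 4, 1): 22 + 11 + 19 + 17 = 69
σ = (3, 4, 1, 2): 22 + 24 + 3 + 21 = 70
σ = (3, 4, 2, 1): 22 + 24 + (-6) + 17 = 57
σ = (4, 1, 2, 3): 4 + (-4) + (-6) + 18 = 12
σ = (4, 1, 3, 2): 4 + (-4) + 12 + 21 = 33
σ = (4, 2, 1, 3): 4 + 11 + 3 + 18 = 36
σ = (4, 2, 3, 1): 4 + 11 + 12 + 17 = 44
σ = (4, 3, 1, 2): 4 + 20 + 3 + 21 = 48
σ = (4, 3, 2, 1): 4 + 20 + (-6) + 17 = 35
Optimal value attained by: σ = (1, 3, 4, 2).
Answer: det⊕(A) = 84; verdict: NONSINGULAR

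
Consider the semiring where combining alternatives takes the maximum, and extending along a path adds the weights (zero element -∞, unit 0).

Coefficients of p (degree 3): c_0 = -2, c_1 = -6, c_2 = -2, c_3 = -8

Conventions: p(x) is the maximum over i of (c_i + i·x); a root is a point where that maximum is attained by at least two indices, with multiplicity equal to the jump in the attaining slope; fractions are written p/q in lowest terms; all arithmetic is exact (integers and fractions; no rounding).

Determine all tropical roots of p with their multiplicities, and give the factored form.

hull edge (i=0, c=-2) to (i=2, c=-2): slope 0, span 2
hull edge (i=2, c=-2) to (i=3, c=-8): slope -6, span 1
Factored form: p(x) = -8 ⊗ (x ⊕ 0) ⊗ (x ⊕ 0) ⊗ (x ⊕ 6)
Answer: roots = 0 (mult 2), 6 (mult 1)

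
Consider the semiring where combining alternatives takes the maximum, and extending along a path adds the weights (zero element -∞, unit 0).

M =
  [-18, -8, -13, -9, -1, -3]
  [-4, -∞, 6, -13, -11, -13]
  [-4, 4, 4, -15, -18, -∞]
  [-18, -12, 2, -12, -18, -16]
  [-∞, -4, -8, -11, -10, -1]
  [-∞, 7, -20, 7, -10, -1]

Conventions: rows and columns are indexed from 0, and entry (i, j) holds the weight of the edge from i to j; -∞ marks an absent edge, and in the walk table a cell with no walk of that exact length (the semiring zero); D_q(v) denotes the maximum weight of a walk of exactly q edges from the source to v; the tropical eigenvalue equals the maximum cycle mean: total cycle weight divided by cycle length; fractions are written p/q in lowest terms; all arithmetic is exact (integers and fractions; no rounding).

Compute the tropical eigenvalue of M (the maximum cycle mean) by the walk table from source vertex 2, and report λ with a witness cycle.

q=0: [-∞, -∞, 0, -∞, -∞, -∞]
q=1: [-4, 4, 4, -15, -18, -∞]
q=2: [0, 8, 10, -9, -5, -7]
q=3: [6, 14, 14, 0, -1, -3]
q=4: [10, 18, 20, 4, 5, 3]
q=5: [16, 24, 24, 10, 9, 7]
q=6: [20, 28, 30, 14, 15, 13]
Optimal cycle mean attained by: cycle 1->2->1, total 6 + 4, length 2.
Answer: λ = 5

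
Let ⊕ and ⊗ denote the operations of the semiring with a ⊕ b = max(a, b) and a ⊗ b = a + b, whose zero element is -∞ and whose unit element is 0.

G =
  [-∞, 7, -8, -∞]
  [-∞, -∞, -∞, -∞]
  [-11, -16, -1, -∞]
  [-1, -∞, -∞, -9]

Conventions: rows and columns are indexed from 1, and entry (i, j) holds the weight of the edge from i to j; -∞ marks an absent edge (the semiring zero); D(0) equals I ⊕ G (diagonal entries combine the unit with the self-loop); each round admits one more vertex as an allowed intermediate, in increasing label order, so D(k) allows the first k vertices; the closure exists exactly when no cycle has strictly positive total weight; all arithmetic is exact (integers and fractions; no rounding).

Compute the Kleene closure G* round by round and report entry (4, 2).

D(0):
  [0, 7, -8, -∞]
  [-∞, 0, -∞, -∞]
  [-11, -16, 0, -∞]
  [-1, -∞, -∞, 0]
D(1):
  [0, 7, -8, -∞]
  [-∞, 0, -∞, -∞]
  [-11, -4, 0, -∞]
  [-1, 6, -9, 0]
D(2):
  [0, 7, -8, -∞]
  [-∞, 0, -∞, -∞]
  [-11, -4, 0, -∞]
  [-1, 6, -9, 0]
D(3):
  [0, 7, -8, -∞]
  [-∞, 0, -∞, -∞]
  [-11, -4, 0, -∞]
  [-1, 6, -9, 0]
D(4):
  [0, 7, -8, -∞]
  [-∞, 0, -∞, -∞]
  [-11, -4, 0, -∞]
  [-1, 6, -9, 0]
Answer: G*[4][2] = 6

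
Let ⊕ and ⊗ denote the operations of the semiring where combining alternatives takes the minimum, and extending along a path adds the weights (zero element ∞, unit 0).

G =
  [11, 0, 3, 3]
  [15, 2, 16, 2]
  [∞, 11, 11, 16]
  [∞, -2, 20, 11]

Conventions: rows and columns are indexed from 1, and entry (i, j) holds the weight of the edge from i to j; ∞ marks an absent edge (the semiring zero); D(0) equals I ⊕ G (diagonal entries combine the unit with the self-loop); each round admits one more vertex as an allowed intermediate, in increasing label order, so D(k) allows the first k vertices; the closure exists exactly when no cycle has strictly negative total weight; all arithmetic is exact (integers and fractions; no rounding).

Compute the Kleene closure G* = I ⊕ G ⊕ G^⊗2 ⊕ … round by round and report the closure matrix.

D(0):
  [0, 0, 3, 3]
  [15, 0, 16, 2]
  [∞, 11, 0, 16]
  [∞, -2, 20, 0]
D(1):
  [0, 0, 3, 3]
  [15, 0, 16, 2]
  [∞, 11, 0, 16]
  [∞, -2, 20, 0]
D(2):
  [0, 0, 3, 2]
  [15, 0, 16, 2]
  [26, 11, 0, 13]
  [13, -2, 14, 0]
D(3):
  [0, 0, 3, 2]
  [15, 0, 16, 2]
  [26, 11, 0, 13]
  [13, -2, 14, 0]
D(4):
  [0, 0, 3, 2]
  [15, 0, 16, 2]
  [26, 11, 0, 13]
  [13, -2, 14, 0]
Answer: G* = [[0, 0, 3, 2], [15, 0, 16, 2], [26, 11, 0, 13], [13, -2, 14, 0]]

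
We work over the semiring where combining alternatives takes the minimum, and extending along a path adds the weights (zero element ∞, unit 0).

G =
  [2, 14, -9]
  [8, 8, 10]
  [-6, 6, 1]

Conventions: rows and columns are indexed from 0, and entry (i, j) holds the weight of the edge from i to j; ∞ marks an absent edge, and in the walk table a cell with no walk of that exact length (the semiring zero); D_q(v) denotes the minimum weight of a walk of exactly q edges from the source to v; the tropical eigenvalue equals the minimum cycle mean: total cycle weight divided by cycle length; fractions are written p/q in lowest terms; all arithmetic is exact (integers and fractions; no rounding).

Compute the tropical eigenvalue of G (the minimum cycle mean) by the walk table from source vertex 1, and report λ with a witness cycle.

q=0: [∞, 0, ∞]
q=1: [8, 8, 10]
q=2: [4, 16, -1]
q=3: [-7, 5, -5]
Optimal cycle mean attained by: cycle 0->2->0, total (-9) + (-6), length 2.
Answer: λ = -15/2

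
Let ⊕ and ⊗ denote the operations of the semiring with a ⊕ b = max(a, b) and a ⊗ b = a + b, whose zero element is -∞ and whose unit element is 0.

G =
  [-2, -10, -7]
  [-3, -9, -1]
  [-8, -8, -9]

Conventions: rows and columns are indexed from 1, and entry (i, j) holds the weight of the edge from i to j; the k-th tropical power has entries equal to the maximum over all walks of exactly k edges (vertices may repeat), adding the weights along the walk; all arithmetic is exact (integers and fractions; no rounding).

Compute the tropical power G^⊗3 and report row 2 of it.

G^⊗2:
  [-4, -12, -9]
  [-5, -9, -10]
  [-10, -17, -9]
G^⊗3:
  [-6, -14, -11]
  [-7, -15, -10]
  [-12, -17, -17]
Answer: row 2 of G^⊗3 = [-7, -15, -10]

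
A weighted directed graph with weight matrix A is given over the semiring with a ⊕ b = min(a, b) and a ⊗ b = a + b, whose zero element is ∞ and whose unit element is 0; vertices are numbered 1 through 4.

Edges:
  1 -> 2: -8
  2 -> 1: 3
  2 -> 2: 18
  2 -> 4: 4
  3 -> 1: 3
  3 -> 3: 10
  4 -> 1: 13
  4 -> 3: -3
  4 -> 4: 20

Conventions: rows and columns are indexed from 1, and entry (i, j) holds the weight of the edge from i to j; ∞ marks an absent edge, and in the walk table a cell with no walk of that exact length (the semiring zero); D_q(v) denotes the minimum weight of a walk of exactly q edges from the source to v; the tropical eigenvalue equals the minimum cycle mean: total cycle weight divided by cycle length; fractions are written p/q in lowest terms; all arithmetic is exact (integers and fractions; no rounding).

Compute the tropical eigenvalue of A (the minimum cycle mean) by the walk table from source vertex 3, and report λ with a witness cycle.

q=0: [∞, ∞, 0, ∞]
q=1: [3, ∞, 10, ∞]
q=2: [13, -5, 20, ∞]
q=3: [-2, 5, 30, -1]
q=4: [8, -10, -4, 9]
Optimal cycle mean attained by: cycle 1->2->1, total (-8) + 3, length 2.
Answer: λ = -5/2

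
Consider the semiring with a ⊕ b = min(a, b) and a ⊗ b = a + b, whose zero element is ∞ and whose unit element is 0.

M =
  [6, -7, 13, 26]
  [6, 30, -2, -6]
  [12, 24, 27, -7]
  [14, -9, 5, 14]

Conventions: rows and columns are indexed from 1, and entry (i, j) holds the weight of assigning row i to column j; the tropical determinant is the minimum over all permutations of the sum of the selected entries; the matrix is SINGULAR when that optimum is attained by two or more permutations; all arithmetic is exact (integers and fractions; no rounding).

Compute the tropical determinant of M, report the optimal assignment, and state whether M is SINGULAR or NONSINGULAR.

σ = (1, 2, 3, 4): 6 + 30 + 27 + 14 = 77
σ = (1, 2, 4, 3): 6 + 30 + (-7) + 5 = 34
σ = (1, 3, 2, 4): 6 + (-2) + 24 + 14 = 42
σ = (1, 3, 4, 2): 6 + (-2) + (-7) + (-9) = -12
σ = (1, 4, 2, 3): 6 + (-6) + 24 + 5 = 29
σ = (1, 4, 3, 2): 6 + (-6) + 27 + (-9) = 18
σ = (2, 1, 3, 4): (-7) + 6 + 27 + 14 = 40
σ = (2, 1, 4, 3): (-7) + 6 + (-7) + 5 = -3
σ = (2, 3, 1, 4): (-7) + (-2) + 12 + 14 = 17
σ = (2, 3, 4, 1): (-7) + (-2) + (-7) + 14 = -2
σ = (2, 4, 1, 3): (-7) + (-6) + 12 + 5 = 4
σ = (2, 4, 3, 1): (-7) + (-6) + 27 + 14 = 28
σ = (3, 1, 2, 4): 13 + 6 + 24 + 14 = 57
σ = (3, 1, 4, 2): 13 + 6 + (-7) + (-9) = 3
σ = (3, 2, 1, 4): 13 + 30 + 12 + 14 = 69
σ = (3, 2, 4, 1): 13 + 30 + (-7) + 14 = 50
σ = (3, 4, 1, 2): 13 + (-6) + 12 + (-9) = 10
σ = (3, 4, 2, 1): 13 + (-6) + 24 + 14 = 45
σ = (4, 1, 2, 3): 26 + 6 + 24 + 5 = 61
σ = (4, 1, 3, 2): 26 + 6 + 27 + (-9) = 50
σ = (4, 2, 1, 3): 26 + 30 + 12 + 5 = 73
σ = (4, 2, 3, 1): 26 + 30 + 27 + 14 = 97
σ = (4, 3, 1, 2): 26 + (-2) + 12 + (-9) = 27
σ = (4, 3, 2, 1): 26 + (-2) + 24 + 14 = 62
Optimal value attained by: σ = (1, 3, 4, 2).
Answer: det⊕(M) = -12; verdict: NONSINGULAR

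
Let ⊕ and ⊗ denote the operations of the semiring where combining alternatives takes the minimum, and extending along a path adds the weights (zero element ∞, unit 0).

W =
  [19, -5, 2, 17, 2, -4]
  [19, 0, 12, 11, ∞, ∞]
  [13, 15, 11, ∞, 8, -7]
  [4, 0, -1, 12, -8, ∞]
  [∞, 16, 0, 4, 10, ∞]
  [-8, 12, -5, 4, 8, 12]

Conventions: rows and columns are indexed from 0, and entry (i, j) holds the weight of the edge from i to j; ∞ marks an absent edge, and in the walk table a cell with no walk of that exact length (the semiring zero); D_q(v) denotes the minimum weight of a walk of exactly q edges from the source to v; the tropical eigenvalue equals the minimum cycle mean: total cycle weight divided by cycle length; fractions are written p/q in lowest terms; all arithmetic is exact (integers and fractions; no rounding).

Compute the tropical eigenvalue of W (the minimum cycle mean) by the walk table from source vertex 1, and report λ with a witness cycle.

q=0: [∞, 0, ∞, ∞, ∞, ∞]
q=1: [19, 0, 12, 11, ∞, ∞]
q=2: [15, 0, 10, 11, 3, 5]
q=3: [-3, 0, 0, 7, 3, 3]
q=4: [-5, -8, -2, 7, -1, -7]
q=5: [-15, -10, -12, -3, -3, -9]
q=6: [-17, -20, -14, -5, -13, -19]
Optimal cycle mean attained by: cycle 0->5->0, total (-4) + (-8), length 2.
Answer: λ = -6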